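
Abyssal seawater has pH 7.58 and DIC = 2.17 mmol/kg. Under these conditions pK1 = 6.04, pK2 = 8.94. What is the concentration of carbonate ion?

[CO3²⁻] = 0.0883 mmol/kg

α₂ = 1 / (1 + [H⁺]/K2 + [H⁺]²/(K1K2)) = 1 / (1 + 10^+1.36 + 10^-0.18)
   = 1 / (1 + 22.909 + 0.66069) = 1/24.569 = 0.04070
[CO3²⁻] = α₂ × DIC = 0.04070 × 2.17 = 0.0883 mmol/kg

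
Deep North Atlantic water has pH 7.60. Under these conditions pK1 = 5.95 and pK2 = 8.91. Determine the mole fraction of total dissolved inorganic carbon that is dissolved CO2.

α₀ = 0.0209

α₀ = 1 / (1 + K1/[H⁺] + K1K2/[H⁺]²) = 1 / (1 + 10^+1.65 + 10^+0.34)
   = 1 / (1 + 44.668 + 2.1878) = 1/47.856 = 0.02090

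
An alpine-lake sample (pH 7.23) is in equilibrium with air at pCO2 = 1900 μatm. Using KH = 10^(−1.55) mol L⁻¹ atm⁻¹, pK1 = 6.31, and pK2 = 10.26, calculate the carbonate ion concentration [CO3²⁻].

[CO3²⁻] = 0.416 μmol/L

[CO2*] = KH · pCO2 = 10^(−1.55) × 1900×10^-6 = 5.355×10^-5 mol/L
α₀ = 1/(1 + K1/[H⁺] + K1K2/[H⁺]²) = 1/(1 + 10^+0.92 + 10^-2.11) = 0.1072
DIC = [CO2*]/α₀ = 5.355×10^-5 / 0.1072 = 0.4994 mmol/L
[CO3²⁻] = α₂·DIC; α₂ = 0.0008324, so [CO3²⁻] = 0.0008324 × 0.4994 = 0.000416 mmol/L = 0.416 μmol/L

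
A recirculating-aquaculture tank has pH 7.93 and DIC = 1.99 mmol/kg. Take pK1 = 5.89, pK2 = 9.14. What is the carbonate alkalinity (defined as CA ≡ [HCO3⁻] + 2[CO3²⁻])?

CA = [HCO3⁻] + 2[CO3²⁻] = (α₁ + 2α₂)·DIC
At pH 7.93: [H⁺]/K1 = 10^-2.04 = 0.0091201, K2/[H⁺] = 10^-1.21 = 0.061660
α₁ = 1/(1 + 0.0091201 + 0.061660) = 1/1.0708 = 0.9339; α₂ = α₁·K2/[H⁺] = 0.05758
α₁ + 2α₂ = 1.0491
CA = 1.0491 × 1.99 = 2.09 mmol/kg

CA = 2.09 mmol/kg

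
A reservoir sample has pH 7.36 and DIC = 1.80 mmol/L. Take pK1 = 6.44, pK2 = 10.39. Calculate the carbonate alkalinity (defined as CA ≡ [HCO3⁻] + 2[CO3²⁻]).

CA = 1.61 mmol/L

CA = [HCO3⁻] + 2[CO3²⁻] = (α₁ + 2α₂)·DIC
At pH 7.36: [H⁺]/K1 = 10^-0.92 = 0.12023, K2/[H⁺] = 10^-3.03 = 0.00093325
α₁ = 1/(1 + 0.12023 + 0.00093325) = 1/1.1212 = 0.8919; α₂ = α₁·K2/[H⁺] = 0.0008324
α₁ + 2α₂ = 0.8936
CA = 0.8936 × 1.80 = 1.61 mmol/L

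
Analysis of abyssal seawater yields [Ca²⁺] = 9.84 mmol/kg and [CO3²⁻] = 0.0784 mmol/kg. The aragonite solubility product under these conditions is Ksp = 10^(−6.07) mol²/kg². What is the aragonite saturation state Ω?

Ksp = 10^(−6.07) = 8.511×10^-7
Ω = [Ca²⁺][CO3²⁻]/Ksp = (9.84×10^-3)(0.0784×10^-3) / 8.511×10^-7 = 0.906

Ω = 0.906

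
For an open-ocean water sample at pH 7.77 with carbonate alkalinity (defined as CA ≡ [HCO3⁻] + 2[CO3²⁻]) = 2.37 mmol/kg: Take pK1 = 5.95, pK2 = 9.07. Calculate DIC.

CA = [HCO3⁻] + 2[CO3²⁻] = (α₁ + 2α₂)·DIC
At pH 7.77: [H⁺]/K1 = 10^-1.82 = 0.015136, K2/[H⁺] = 10^-1.30 = 0.050119
α₁ = 1/(1 + 0.015136 + 0.050119) = 1/1.0653 = 0.9387; α₂ = α₁·K2/[H⁺] = 0.04705
α₁ + 2α₂ = 1.0328
DIC = CA / (α₁ + 2α₂) = 2.37 / 1.0328 = 2.29 mmol/kg

DIC = 2.29 mmol/kg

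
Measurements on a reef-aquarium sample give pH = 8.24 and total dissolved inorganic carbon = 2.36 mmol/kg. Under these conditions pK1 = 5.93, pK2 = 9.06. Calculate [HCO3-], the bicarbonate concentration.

[HCO3⁻] = 2.04 mmol/kg

α₁ = 1 / (1 + [H⁺]/K1 + K2/[H⁺]) = 1 / (1 + 10^-2.31 + 10^-0.82)
   = 1 / (1 + 0.0048978 + 0.15136) = 1/1.1563 = 0.8649
[HCO3⁻] = α₁ × DIC = 0.8649 × 2.36 = 2.04 mmol/kg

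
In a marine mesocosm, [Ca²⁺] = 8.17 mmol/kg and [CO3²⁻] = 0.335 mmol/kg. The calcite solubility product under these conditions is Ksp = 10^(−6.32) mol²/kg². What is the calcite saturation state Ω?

Ksp = 10^(−6.32) = 4.786×10^-7
Ω = [Ca²⁺][CO3²⁻]/Ksp = (8.17×10^-3)(0.335×10^-3) / 4.786×10^-7 = 5.72

Ω = 5.72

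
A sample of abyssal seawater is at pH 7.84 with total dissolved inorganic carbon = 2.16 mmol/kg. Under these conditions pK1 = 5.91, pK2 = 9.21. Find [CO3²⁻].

[CO3²⁻] = 0.0874 mmol/kg

α₂ = 1 / (1 + [H⁺]/K2 + [H⁺]²/(K1K2)) = 1 / (1 + 10^+1.37 + 10^-0.56)
   = 1 / (1 + 23.442 + 0.27542) = 1/24.718 = 0.04046
[CO3²⁻] = α₂ × DIC = 0.04046 × 2.16 = 0.0874 mmol/kg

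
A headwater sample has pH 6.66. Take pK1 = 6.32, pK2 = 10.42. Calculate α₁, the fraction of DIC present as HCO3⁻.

α₁ = 1 / (1 + [H⁺]/K1 + K2/[H⁺]) = 1 / (1 + 10^-0.34 + 10^-3.76)
   = 1 / (1 + 0.45709 + 0.00017378) = 1/1.4573 = 0.6862

α₁ = 0.686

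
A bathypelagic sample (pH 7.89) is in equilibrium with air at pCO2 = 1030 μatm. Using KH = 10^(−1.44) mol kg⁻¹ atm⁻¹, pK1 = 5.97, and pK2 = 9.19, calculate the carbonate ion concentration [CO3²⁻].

[CO3²⁻] = 0.156 mmol/kg

[CO2*] = KH · pCO2 = 10^(−1.44) × 1030×10^-6 = 3.740×10^-5 mol/kg
α₀ = 1/(1 + K1/[H⁺] + K1K2/[H⁺]²) = 1/(1 + 10^+1.92 + 10^+0.62) = 0.01132
DIC = [CO2*]/α₀ = 3.740×10^-5 / 0.01132 = 3.304 mmol/kg
[CO3²⁻] = α₂·DIC; α₂ = 0.04719, so [CO3²⁻] = 0.04719 × 3.304 = 0.156 mmol/kg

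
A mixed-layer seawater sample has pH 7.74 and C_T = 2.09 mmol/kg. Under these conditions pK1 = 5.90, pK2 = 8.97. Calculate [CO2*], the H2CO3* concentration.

α₀ = 1 / (1 + K1/[H⁺] + K1K2/[H⁺]²) = 1 / (1 + 10^+1.84 + 10^+0.61)
   = 1 / (1 + 69.183 + 4.0738) = 1/74.257 = 0.01347
[CO2*] = α₀ × DIC = 0.01347 × 2.09 = 0.0281 mmol/kg

[CO2*] = 0.0281 mmol/kg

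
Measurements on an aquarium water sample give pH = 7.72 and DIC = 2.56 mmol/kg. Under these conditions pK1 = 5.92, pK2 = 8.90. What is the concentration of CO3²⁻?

[CO3²⁻] = 0.156 mmol/kg

α₂ = 1 / (1 + [H⁺]/K2 + [H⁺]²/(K1K2)) = 1 / (1 + 10^+1.18 + 10^-0.62)
   = 1 / (1 + 15.136 + 0.23988) = 1/16.375 = 0.06107
[CO3²⁻] = α₂ × DIC = 0.06107 × 2.56 = 0.156 mmol/kg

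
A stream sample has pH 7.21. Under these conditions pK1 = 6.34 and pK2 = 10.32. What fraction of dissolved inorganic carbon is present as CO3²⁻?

α₂ = 0.000684

α₂ = 1 / (1 + [H⁺]/K2 + [H⁺]²/(K1K2)) = 1 / (1 + 10^+3.11 + 10^+2.24)
   = 1 / (1 + 1288.2 + 173.78) = 1/1463.0 = 0.0006835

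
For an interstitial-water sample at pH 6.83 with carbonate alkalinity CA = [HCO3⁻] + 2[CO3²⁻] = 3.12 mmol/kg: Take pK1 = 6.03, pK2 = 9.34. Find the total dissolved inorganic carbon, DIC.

CA = [HCO3⁻] + 2[CO3²⁻] = (α₁ + 2α₂)·DIC
At pH 6.83: [H⁺]/K1 = 10^-0.80 = 0.15849, K2/[H⁺] = 10^-2.51 = 0.0030903
α₁ = 1/(1 + 0.15849 + 0.0030903) = 1/1.1616 = 0.8609; α₂ = α₁·K2/[H⁺] = 0.002660
α₁ + 2α₂ = 0.8662
DIC = CA / (α₁ + 2α₂) = 3.12 / 0.8662 = 3.60 mmol/kg

DIC = 3.60 mmol/kg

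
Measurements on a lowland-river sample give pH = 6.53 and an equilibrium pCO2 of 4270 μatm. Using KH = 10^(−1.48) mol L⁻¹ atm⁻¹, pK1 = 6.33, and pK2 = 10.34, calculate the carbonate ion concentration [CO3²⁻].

[CO2*] = KH · pCO2 = 10^(−1.48) × 4270×10^-6 = 1.414×10^-4 mol/L
α₀ = 1/(1 + K1/[H⁺] + K1K2/[H⁺]²) = 1/(1 + 10^+0.20 + 10^-3.61) = 0.3868
DIC = [CO2*]/α₀ = 1.414×10^-4 / 0.3868 = 0.3655 mmol/L
[CO3²⁻] = α₂·DIC; α₂ = 9.495×10^-5, so [CO3²⁻] = 9.495×10^-5 × 0.3655 = 3.47×10^-5 mmol/L = 0.0347 μmol/L

[CO3²⁻] = 0.0347 μmol/L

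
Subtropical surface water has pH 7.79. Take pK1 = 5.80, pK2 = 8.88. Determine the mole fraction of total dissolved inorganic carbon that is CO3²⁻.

α₂ = 1 / (1 + [H⁺]/K2 + [H⁺]²/(K1K2)) = 1 / (1 + 10^+1.09 + 10^-0.90)
   = 1 / (1 + 12.303 + 0.12589) = 1/13.429 = 0.07447

α₂ = 0.0745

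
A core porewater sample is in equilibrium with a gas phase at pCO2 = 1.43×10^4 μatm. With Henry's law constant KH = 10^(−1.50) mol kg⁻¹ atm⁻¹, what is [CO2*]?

KH = 10^(−1.50) = 3.162×10^-2 mol kg⁻¹ atm⁻¹
[CO2*] = KH · pCO2 = 3.162×10^-2 × 1.43×10^4×10^-6 atm = 4.52×10^-4 mol/kg

[CO2*] = 452 μmol/kg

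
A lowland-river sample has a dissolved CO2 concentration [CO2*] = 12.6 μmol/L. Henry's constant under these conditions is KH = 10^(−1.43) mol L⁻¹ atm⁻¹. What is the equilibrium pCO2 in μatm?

pCO2 = 339 μatm

KH = 10^(−1.43) = 3.715×10^-2 mol L⁻¹ atm⁻¹
pCO2 = [CO2*]/KH = 12.6×10^-6 / 3.715×10^-2 = 3.39×10^-4 atm = 339 μatm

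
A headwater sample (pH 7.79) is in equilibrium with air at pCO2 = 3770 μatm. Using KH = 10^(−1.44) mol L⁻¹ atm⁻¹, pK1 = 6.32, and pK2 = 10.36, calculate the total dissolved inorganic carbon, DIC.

[CO2*] = KH · pCO2 = 10^(−1.44) × 3770×10^-6 = 1.369×10^-4 mol/L
α₀ = 1/(1 + K1/[H⁺] + K1K2/[H⁺]²) = 1/(1 + 10^+1.47 + 10^-1.10) = 0.03269
DIC = [CO2*]/α₀ = 1.369×10^-4 / 0.03269 = 4.19 mmol/L

DIC = 4.19 mmol/L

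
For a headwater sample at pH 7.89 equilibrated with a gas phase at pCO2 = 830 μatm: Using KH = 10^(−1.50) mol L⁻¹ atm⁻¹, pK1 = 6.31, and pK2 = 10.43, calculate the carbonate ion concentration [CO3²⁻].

[CO2*] = KH · pCO2 = 10^(−1.50) × 830×10^-6 = 2.625×10^-5 mol/L
α₀ = 1/(1 + K1/[H⁺] + K1K2/[H⁺]²) = 1/(1 + 10^+1.58 + 10^-0.96) = 0.02556
DIC = [CO2*]/α₀ = 2.625×10^-5 / 0.02556 = 1.027 mmol/L
[CO3²⁻] = α₂·DIC; α₂ = 0.002802, so [CO3²⁻] = 0.002802 × 1.027 = 0.00288 mmol/L = 2.88 μmol/L

[CO3²⁻] = 2.88 μmol/L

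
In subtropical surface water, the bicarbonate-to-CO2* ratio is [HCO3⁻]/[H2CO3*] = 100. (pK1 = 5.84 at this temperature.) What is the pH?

From K1 = [H⁺][HCO3⁻]/[H2CO3*]:  pH = pK1 + log₁₀([HCO3⁻]/[H2CO3*])
log₁₀(100) = +2.000
pH = 5.84 + (+2.000) = 7.84

pH = 7.84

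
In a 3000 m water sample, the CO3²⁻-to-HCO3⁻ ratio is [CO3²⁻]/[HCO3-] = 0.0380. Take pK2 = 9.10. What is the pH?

From K2 = [H⁺][CO3²⁻]/[HCO3-]:  pH = pK2 + log₁₀([CO3²⁻]/[HCO3-])
log₁₀(0.0380) = -1.420
pH = 9.10 + (-1.420) = 7.68

pH = 7.68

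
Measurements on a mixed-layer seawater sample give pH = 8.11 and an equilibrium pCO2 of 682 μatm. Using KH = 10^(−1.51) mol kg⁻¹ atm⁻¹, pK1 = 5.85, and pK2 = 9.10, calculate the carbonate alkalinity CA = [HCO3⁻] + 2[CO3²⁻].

CA = 4.62 mmol/kg

[CO2*] = KH · pCO2 = 10^(−1.51) × 682×10^-6 = 2.108×10^-5 mol/kg
α₀ = 1/(1 + K1/[H⁺] + K1K2/[H⁺]²) = 1/(1 + 10^+2.26 + 10^+1.27) = 0.004961
DIC = [CO2*]/α₀ = 2.108×10^-5 / 0.004961 = 4.249 mmol/kg
CA = (α₁ + 2α₂)·DIC = (0.9027 + 2×0.09237) × 4.249 = 4.62 mmol/kg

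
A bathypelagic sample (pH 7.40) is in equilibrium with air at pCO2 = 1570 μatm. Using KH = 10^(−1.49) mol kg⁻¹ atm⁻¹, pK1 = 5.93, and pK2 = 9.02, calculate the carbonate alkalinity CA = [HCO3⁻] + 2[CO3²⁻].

[CO2*] = KH · pCO2 = 10^(−1.49) × 1570×10^-6 = 5.080×10^-5 mol/kg
α₀ = 1/(1 + K1/[H⁺] + K1K2/[H⁺]²) = 1/(1 + 10^+1.47 + 10^-0.15) = 0.03203
DIC = [CO2*]/α₀ = 5.080×10^-5 / 0.03203 = 1.586 mmol/kg
CA = (α₁ + 2α₂)·DIC = (0.9453 + 2×0.02268) × 1.586 = 1.57 mmol/kg

CA = 1.57 mmol/kg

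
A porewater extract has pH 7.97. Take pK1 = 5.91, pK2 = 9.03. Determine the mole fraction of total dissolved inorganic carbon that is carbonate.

α₂ = 1 / (1 + [H⁺]/K2 + [H⁺]²/(K1K2)) = 1 / (1 + 10^+1.06 + 10^-1.00)
   = 1 / (1 + 11.482 + 0.10000) = 1/12.582 = 0.07948

α₂ = 0.0795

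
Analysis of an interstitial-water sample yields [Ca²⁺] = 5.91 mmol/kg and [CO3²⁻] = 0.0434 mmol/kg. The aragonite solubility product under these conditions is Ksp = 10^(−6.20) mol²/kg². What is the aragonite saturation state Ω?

Ω = 0.407

Ksp = 10^(−6.20) = 6.310×10^-7
Ω = [Ca²⁺][CO3²⁻]/Ksp = (5.91×10^-3)(0.0434×10^-3) / 6.310×10^-7 = 0.407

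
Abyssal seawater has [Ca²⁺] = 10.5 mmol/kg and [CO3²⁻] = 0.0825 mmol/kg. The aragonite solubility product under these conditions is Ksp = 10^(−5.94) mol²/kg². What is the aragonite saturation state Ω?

Ksp = 10^(−5.94) = 1.148×10^-6
Ω = [Ca²⁺][CO3²⁻]/Ksp = (10.5×10^-3)(0.0825×10^-3) / 1.148×10^-6 = 0.754

Ω = 0.754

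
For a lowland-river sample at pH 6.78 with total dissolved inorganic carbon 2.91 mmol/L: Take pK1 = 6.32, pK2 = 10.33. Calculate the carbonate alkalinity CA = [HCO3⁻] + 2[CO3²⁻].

CA = 2.16 mmol/L

CA = [HCO3⁻] + 2[CO3²⁻] = (α₁ + 2α₂)·DIC
At pH 6.78: [H⁺]/K1 = 10^-0.46 = 0.34674, K2/[H⁺] = 10^-3.55 = 0.00028184
α₁ = 1/(1 + 0.34674 + 0.00028184) = 1/1.3470 = 0.7424; α₂ = α₁·K2/[H⁺] = 0.0002092
α₁ + 2α₂ = 0.7428
CA = 0.7428 × 2.91 = 2.16 mmol/L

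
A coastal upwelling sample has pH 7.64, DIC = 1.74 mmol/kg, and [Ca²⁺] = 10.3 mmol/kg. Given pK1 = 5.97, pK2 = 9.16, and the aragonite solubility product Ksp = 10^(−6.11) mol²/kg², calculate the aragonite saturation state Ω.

Ω = 0.663

α₂ = 1 / (1 + [H⁺]/K2 + [H⁺]²/(K1K2)) = 1 / (1 + 10^+1.52 + 10^-0.15)
   = 1 / (1 + 33.113 + 0.70795) = 1/34.821 = 0.02872
[CO3²⁻] = α₂ × DIC = 0.02872 × 1.74 = 0.04997 mmol/kg
Ksp = 10^(−6.11) = 7.762×10^-7
Ω = [Ca²⁺][CO3²⁻]/Ksp = (10.3×10^-3)(4.997×10^-5) / 7.762×10^-7 = 0.663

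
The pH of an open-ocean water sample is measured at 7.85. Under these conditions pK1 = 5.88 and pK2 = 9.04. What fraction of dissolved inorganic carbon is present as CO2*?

α₀ = 1 / (1 + K1/[H⁺] + K1K2/[H⁺]²) = 1 / (1 + 10^+1.97 + 10^+0.78)
   = 1 / (1 + 93.325 + 6.0256) = 1/100.35 = 0.009965

α₀ = 0.00997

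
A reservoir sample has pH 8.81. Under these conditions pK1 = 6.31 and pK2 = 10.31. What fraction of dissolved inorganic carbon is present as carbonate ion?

α₂ = 0.0306

α₂ = 1 / (1 + [H⁺]/K2 + [H⁺]²/(K1K2)) = 1 / (1 + 10^+1.50 + 10^-1.00)
   = 1 / (1 + 31.623 + 0.10000) = 1/32.723 = 0.03056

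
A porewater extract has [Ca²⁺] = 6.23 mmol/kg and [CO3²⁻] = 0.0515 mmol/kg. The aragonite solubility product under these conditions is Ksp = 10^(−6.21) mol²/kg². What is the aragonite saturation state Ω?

Ω = 0.520

Ksp = 10^(−6.21) = 6.166×10^-7
Ω = [Ca²⁺][CO3²⁻]/Ksp = (6.23×10^-3)(0.0515×10^-3) / 6.166×10^-7 = 0.520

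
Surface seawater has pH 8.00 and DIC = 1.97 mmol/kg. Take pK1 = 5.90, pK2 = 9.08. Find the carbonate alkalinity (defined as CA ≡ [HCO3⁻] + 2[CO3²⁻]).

CA = 2.11 mmol/kg

CA = [HCO3⁻] + 2[CO3²⁻] = (α₁ + 2α₂)·DIC
At pH 8.00: [H⁺]/K1 = 10^-2.10 = 0.0079433, K2/[H⁺] = 10^-1.08 = 0.083176
α₁ = 1/(1 + 0.0079433 + 0.083176) = 1/1.0911 = 0.9165; α₂ = α₁·K2/[H⁺] = 0.07623
α₁ + 2α₂ = 1.0690
CA = 1.0690 × 1.97 = 2.11 mmol/kg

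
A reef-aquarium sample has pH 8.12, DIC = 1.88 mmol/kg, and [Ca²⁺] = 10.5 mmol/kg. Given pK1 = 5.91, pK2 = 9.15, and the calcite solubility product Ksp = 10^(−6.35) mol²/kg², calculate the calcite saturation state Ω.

Ω = 3.75

α₂ = 1 / (1 + [H⁺]/K2 + [H⁺]²/(K1K2)) = 1 / (1 + 10^+1.03 + 10^-1.18)
   = 1 / (1 + 10.715 + 0.066069) = 1/11.781 = 0.08488
[CO3²⁻] = α₂ × DIC = 0.08488 × 1.88 = 0.1596 mmol/kg
Ksp = 10^(−6.35) = 4.467×10^-7
Ω = [Ca²⁺][CO3²⁻]/Ksp = (10.5×10^-3)(1.596×10^-4) / 4.467×10^-7 = 3.75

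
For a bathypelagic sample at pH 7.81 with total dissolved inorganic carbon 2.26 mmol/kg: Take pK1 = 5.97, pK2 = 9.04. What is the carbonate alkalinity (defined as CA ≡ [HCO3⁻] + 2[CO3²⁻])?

CA = 2.35 mmol/kg

CA = [HCO3⁻] + 2[CO3²⁻] = (α₁ + 2α₂)·DIC
At pH 7.81: [H⁺]/K1 = 10^-1.84 = 0.014454, K2/[H⁺] = 10^-1.23 = 0.058884
α₁ = 1/(1 + 0.014454 + 0.058884) = 1/1.0733 = 0.9317; α₂ = α₁·K2/[H⁺] = 0.05486
α₁ + 2α₂ = 1.0414
CA = 1.0414 × 2.26 = 2.35 mmol/kg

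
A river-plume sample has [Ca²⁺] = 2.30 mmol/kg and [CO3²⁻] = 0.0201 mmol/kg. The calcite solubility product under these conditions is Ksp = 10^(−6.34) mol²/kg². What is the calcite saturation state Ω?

Ksp = 10^(−6.34) = 4.571×10^-7
Ω = [Ca²⁺][CO3²⁻]/Ksp = (2.30×10^-3)(0.0201×10^-3) / 4.571×10^-7 = 0.101

Ω = 0.101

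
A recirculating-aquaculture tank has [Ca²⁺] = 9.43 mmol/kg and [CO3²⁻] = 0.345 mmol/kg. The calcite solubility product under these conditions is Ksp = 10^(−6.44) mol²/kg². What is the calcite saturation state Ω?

Ksp = 10^(−6.44) = 3.631×10^-7
Ω = [Ca²⁺][CO3²⁻]/Ksp = (9.43×10^-3)(0.345×10^-3) / 3.631×10^-7 = 8.96

Ω = 8.96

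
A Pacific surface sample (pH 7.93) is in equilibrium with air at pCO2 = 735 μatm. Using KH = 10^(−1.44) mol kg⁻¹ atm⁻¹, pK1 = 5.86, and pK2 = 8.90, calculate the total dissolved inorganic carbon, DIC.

DIC = 3.50 mmol/kg

[CO2*] = KH · pCO2 = 10^(−1.44) × 735×10^-6 = 2.669×10^-5 mol/kg
α₀ = 1/(1 + K1/[H⁺] + K1K2/[H⁺]²) = 1/(1 + 10^+2.07 + 10^+1.10) = 0.007629
DIC = [CO2*]/α₀ = 2.669×10^-5 / 0.007629 = 3.50 mmol/kg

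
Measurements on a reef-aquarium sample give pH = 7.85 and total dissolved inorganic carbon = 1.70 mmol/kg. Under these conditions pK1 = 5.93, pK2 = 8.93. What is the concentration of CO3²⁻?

α₂ = 1 / (1 + [H⁺]/K2 + [H⁺]²/(K1K2)) = 1 / (1 + 10^+1.08 + 10^-0.84)
   = 1 / (1 + 12.023 + 0.14454) = 1/13.167 = 0.07595
[CO3²⁻] = α₂ × DIC = 0.07595 × 1.70 = 0.129 mmol/kg

[CO3²⁻] = 0.129 mmol/kg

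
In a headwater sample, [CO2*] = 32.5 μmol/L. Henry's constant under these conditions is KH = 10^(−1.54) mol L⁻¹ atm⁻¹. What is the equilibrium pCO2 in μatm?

KH = 10^(−1.54) = 2.884×10^-2 mol L⁻¹ atm⁻¹
pCO2 = [CO2*]/KH = 32.5×10^-6 / 2.884×10^-2 = 1.13×10^-3 atm = 1130 μatm

pCO2 = 1130 μatm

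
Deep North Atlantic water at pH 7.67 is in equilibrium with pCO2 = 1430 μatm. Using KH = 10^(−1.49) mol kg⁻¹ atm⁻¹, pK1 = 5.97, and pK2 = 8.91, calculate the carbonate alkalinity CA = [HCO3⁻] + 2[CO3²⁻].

CA = 2.59 mmol/kg

[CO2*] = KH · pCO2 = 10^(−1.49) × 1430×10^-6 = 4.627×10^-5 mol/kg
α₀ = 1/(1 + K1/[H⁺] + K1K2/[H⁺]²) = 1/(1 + 10^+1.70 + 10^+0.46) = 0.01852
DIC = [CO2*]/α₀ = 4.627×10^-5 / 0.01852 = 2.499 mmol/kg
CA = (α₁ + 2α₂)·DIC = (0.9281 + 2×0.05341) × 2.499 = 2.59 mmol/kg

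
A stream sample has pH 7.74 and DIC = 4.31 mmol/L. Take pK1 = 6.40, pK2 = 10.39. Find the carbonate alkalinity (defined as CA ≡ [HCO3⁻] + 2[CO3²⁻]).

CA = 4.13 mmol/L

CA = [HCO3⁻] + 2[CO3²⁻] = (α₁ + 2α₂)·DIC
At pH 7.74: [H⁺]/K1 = 10^-1.34 = 0.045709, K2/[H⁺] = 10^-2.65 = 0.0022387
α₁ = 1/(1 + 0.045709 + 0.0022387) = 1/1.0479 = 0.9542; α₂ = α₁·K2/[H⁺] = 0.002136
α₁ + 2α₂ = 0.9585
CA = 0.9585 × 4.31 = 4.13 mmol/L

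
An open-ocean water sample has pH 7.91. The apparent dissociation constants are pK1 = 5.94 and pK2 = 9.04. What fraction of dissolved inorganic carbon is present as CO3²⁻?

α₂ = 1 / (1 + [H⁺]/K2 + [H⁺]²/(K1K2)) = 1 / (1 + 10^+1.13 + 10^-0.84)
   = 1 / (1 + 13.490 + 0.14454) = 1/14.634 = 0.06833

α₂ = 0.0683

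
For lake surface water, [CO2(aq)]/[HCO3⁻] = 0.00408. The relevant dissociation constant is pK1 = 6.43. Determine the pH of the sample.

From K1 = [H⁺][HCO3⁻]/[CO2(aq)]:  pH = pK1 − log₁₀([CO2(aq)]/[HCO3⁻])
log₁₀(0.00408) = -2.389
pH = 6.43 − (-2.389) = 8.82

pH = 8.82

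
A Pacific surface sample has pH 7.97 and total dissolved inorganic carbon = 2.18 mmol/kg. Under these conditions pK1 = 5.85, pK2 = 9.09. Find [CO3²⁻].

[CO3²⁻] = 0.153 mmol/kg

α₂ = 1 / (1 + [H⁺]/K2 + [H⁺]²/(K1K2)) = 1 / (1 + 10^+1.12 + 10^-1.00)
   = 1 / (1 + 13.183 + 0.10000) = 1/14.283 = 0.07002
[CO3²⁻] = α₂ × DIC = 0.07002 × 2.18 = 0.153 mmol/kg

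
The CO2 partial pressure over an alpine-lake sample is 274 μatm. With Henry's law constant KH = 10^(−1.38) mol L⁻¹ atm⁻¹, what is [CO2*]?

KH = 10^(−1.38) = 4.169×10^-2 mol L⁻¹ atm⁻¹
[CO2*] = KH · pCO2 = 4.169×10^-2 × 274×10^-6 atm = 1.14×10^-5 mol/L

[CO2*] = 11.4 μmol/L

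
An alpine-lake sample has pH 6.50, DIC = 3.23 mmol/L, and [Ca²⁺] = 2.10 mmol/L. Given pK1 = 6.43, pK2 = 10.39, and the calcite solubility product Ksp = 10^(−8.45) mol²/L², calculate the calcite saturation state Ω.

α₂ = 1 / (1 + [H⁺]/K2 + [H⁺]²/(K1K2)) = 1 / (1 + 10^+3.89 + 10^+3.82)
   = 1 / (1 + 7762.5 + 6606.9) = 1/1.4370×10^4 = 6.959×10^-5
[CO3²⁻] = α₂ × DIC = 6.959×10^-5 × 3.23 = 0.0002248 mmol/L = 0.2248 μmol/L
Ksp = 10^(−8.45) = 3.548×10^-9
Ω = [Ca²⁺][CO3²⁻]/Ksp = (2.10×10^-3)(2.248×10^-7) / 3.548×10^-9 = 0.133

Ω = 0.133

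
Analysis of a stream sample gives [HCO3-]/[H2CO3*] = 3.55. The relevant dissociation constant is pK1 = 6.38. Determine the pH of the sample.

From K1 = [H⁺][HCO3-]/[H2CO3*]:  pH = pK1 + log₁₀([HCO3-]/[H2CO3*])
log₁₀(3.55) = +0.550
pH = 6.38 + (+0.550) = 6.93

pH = 6.93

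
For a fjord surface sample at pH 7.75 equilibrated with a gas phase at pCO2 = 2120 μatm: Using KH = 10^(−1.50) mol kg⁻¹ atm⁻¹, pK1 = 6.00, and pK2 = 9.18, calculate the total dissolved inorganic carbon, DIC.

[CO2*] = KH · pCO2 = 10^(−1.50) × 2120×10^-6 = 6.704×10^-5 mol/kg
α₀ = 1/(1 + K1/[H⁺] + K1K2/[H⁺]²) = 1/(1 + 10^+1.75 + 10^+0.32) = 0.01686
DIC = [CO2*]/α₀ = 6.704×10^-5 / 0.01686 = 3.98 mmol/kg

DIC = 3.98 mmol/kg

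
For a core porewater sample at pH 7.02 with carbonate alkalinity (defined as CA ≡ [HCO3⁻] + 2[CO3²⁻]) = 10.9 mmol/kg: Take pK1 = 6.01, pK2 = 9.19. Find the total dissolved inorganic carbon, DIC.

CA = [HCO3⁻] + 2[CO3²⁻] = (α₁ + 2α₂)·DIC
At pH 7.02: [H⁺]/K1 = 10^-1.01 = 0.097724, K2/[H⁺] = 10^-2.17 = 0.0067608
α₁ = 1/(1 + 0.097724 + 0.0067608) = 1/1.1045 = 0.9054; α₂ = α₁·K2/[H⁺] = 0.006121
α₁ + 2α₂ = 0.9176
DIC = CA / (α₁ + 2α₂) = 10.9 / 0.9176 = 11.9 mmol/kg

DIC = 11.9 mmol/kg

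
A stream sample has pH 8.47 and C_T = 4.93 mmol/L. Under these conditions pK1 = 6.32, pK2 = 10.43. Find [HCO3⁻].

[HCO3⁻] = 4.84 mmol/L

α₁ = 1 / (1 + [H⁺]/K1 + K2/[H⁺]) = 1 / (1 + 10^-2.15 + 10^-1.96)
   = 1 / (1 + 0.0070795 + 0.010965) = 1/1.0180 = 0.9823
[HCO3⁻] = α₁ × DIC = 0.9823 × 4.93 = 4.84 mmol/L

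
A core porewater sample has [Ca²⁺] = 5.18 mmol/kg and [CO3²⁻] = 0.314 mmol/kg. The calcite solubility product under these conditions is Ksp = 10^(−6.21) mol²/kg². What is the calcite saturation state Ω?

Ω = 2.64

Ksp = 10^(−6.21) = 6.166×10^-7
Ω = [Ca²⁺][CO3²⁻]/Ksp = (5.18×10^-3)(0.314×10^-3) / 6.166×10^-7 = 2.64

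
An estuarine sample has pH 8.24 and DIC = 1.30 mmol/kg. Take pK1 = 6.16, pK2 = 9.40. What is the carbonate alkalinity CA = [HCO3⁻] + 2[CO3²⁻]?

CA = [HCO3⁻] + 2[CO3²⁻] = (α₁ + 2α₂)·DIC
At pH 8.24: [H⁺]/K1 = 10^-2.08 = 0.0083176, K2/[H⁺] = 10^-1.16 = 0.069183
α₁ = 1/(1 + 0.0083176 + 0.069183) = 1/1.0775 = 0.9281; α₂ = α₁·K2/[H⁺] = 0.06421
α₁ + 2α₂ = 1.0565
CA = 1.0565 × 1.30 = 1.37 mmol/kg

CA = 1.37 mmol/kg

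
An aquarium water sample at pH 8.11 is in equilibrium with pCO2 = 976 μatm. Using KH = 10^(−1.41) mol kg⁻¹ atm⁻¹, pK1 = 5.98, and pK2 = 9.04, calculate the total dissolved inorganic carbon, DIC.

[CO2*] = KH · pCO2 = 10^(−1.41) × 976×10^-6 = 3.797×10^-5 mol/kg
α₀ = 1/(1 + K1/[H⁺] + K1K2/[H⁺]²) = 1/(1 + 10^+2.13 + 10^+1.20) = 0.006590
DIC = [CO2*]/α₀ = 3.797×10^-5 / 0.006590 = 5.76 mmol/kg

DIC = 5.76 mmol/kg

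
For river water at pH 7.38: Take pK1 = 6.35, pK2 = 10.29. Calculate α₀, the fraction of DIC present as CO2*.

α₀ = 1 / (1 + K1/[H⁺] + K1K2/[H⁺]²) = 1 / (1 + 10^+1.03 + 10^-1.88)
   = 1 / (1 + 10.715 + 0.013183) = 1/11.728 = 0.08526

α₀ = 0.0853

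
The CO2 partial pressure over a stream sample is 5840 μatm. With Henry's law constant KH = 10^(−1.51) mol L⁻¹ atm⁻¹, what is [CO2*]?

[CO2*] = 180 μmol/L

KH = 10^(−1.51) = 3.090×10^-2 mol L⁻¹ atm⁻¹
[CO2*] = KH · pCO2 = 3.090×10^-2 × 5840×10^-6 atm = 1.80×10^-4 mol/L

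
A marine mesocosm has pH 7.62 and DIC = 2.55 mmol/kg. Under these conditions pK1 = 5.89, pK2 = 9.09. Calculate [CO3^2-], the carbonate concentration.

[CO3²⁻] = 0.0821 mmol/kg

α₂ = 1 / (1 + [H⁺]/K2 + [H⁺]²/(K1K2)) = 1 / (1 + 10^+1.47 + 10^-0.26)
   = 1 / (1 + 29.512 + 0.54954) = 1/31.062 = 0.03219
[CO3²⁻] = α₂ × DIC = 0.03219 × 2.55 = 0.0821 mmol/kg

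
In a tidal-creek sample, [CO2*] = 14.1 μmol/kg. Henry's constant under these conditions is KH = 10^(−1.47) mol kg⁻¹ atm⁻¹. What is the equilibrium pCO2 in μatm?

KH = 10^(−1.47) = 3.388×10^-2 mol kg⁻¹ atm⁻¹
pCO2 = [CO2*]/KH = 14.1×10^-6 / 3.388×10^-2 = 4.16×10^-4 atm = 416 μatm

pCO2 = 416 μatm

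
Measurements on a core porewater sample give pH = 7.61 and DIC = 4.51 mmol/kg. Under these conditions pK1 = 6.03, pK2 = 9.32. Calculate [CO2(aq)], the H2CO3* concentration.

α₀ = 1 / (1 + K1/[H⁺] + K1K2/[H⁺]²) = 1 / (1 + 10^+1.58 + 10^-0.13)
   = 1 / (1 + 38.019 + 0.74131) = 1/39.760 = 0.02515
[CO2*] = α₀ × DIC = 0.02515 × 4.51 = 0.113 mmol/kg

[CO2*] = 0.113 mmol/kg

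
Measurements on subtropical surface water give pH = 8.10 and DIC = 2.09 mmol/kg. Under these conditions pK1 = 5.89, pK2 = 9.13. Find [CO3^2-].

[CO3²⁻] = 0.177 mmol/kg

α₂ = 1 / (1 + [H⁺]/K2 + [H⁺]²/(K1K2)) = 1 / (1 + 10^+1.03 + 10^-1.18)
   = 1 / (1 + 10.715 + 0.066069) = 1/11.781 = 0.08488
[CO3²⁻] = α₂ × DIC = 0.08488 × 2.09 = 0.177 mmol/kg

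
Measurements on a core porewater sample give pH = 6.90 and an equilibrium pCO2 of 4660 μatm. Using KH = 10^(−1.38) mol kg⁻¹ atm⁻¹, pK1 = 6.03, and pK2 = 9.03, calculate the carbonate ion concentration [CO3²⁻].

[CO2*] = KH · pCO2 = 10^(−1.38) × 4660×10^-6 = 1.943×10^-4 mol/kg
α₀ = 1/(1 + K1/[H⁺] + K1K2/[H⁺]²) = 1/(1 + 10^+0.87 + 10^-1.26) = 0.1181
DIC = [CO2*]/α₀ = 1.943×10^-4 / 0.1181 = 1.645 mmol/kg
[CO3²⁻] = α₂·DIC; α₂ = 0.006490, so [CO3²⁻] = 0.006490 × 1.645 = 0.0107 mmol/kg = 10.7 μmol/kg

[CO3²⁻] = 10.7 μmol/kg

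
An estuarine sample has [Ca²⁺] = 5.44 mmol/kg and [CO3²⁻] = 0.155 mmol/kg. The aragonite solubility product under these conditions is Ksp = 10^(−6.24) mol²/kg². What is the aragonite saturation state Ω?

Ω = 1.47

Ksp = 10^(−6.24) = 5.754×10^-7
Ω = [Ca²⁺][CO3²⁻]/Ksp = (5.44×10^-3)(0.155×10^-3) / 5.754×10^-7 = 1.47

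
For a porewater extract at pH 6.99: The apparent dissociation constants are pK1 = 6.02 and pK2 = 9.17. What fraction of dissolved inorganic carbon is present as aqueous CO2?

α₀ = 0.0962

α₀ = 1 / (1 + K1/[H⁺] + K1K2/[H⁺]²) = 1 / (1 + 10^+0.97 + 10^-1.21)
   = 1 / (1 + 9.3325 + 0.061660) = 1/10.394 = 0.09621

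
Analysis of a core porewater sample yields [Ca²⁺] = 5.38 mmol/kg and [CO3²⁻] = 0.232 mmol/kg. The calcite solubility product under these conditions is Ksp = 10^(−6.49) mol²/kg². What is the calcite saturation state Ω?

Ksp = 10^(−6.49) = 3.236×10^-7
Ω = [Ca²⁺][CO3²⁻]/Ksp = (5.38×10^-3)(0.232×10^-3) / 3.236×10^-7 = 3.86

Ω = 3.86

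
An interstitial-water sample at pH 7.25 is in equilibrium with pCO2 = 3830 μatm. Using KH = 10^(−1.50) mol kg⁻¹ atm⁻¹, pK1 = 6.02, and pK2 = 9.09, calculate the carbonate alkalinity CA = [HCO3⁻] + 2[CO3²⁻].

CA = 2.12 mmol/kg

[CO2*] = KH · pCO2 = 10^(−1.50) × 3830×10^-6 = 1.211×10^-4 mol/kg
α₀ = 1/(1 + K1/[H⁺] + K1K2/[H⁺]²) = 1/(1 + 10^+1.23 + 10^-0.61) = 0.05486
DIC = [CO2*]/α₀ = 1.211×10^-4 / 0.05486 = 2.208 mmol/kg
CA = (α₁ + 2α₂)·DIC = (0.9317 + 2×0.01347) × 2.208 = 2.12 mmol/kg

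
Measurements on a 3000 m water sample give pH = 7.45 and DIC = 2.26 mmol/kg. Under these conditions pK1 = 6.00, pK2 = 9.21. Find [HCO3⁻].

α₁ = 1 / (1 + [H⁺]/K1 + K2/[H⁺]) = 1 / (1 + 10^-1.45 + 10^-1.76)
   = 1 / (1 + 0.035481 + 0.017378) = 1/1.0529 = 0.9498
[HCO3⁻] = α₁ × DIC = 0.9498 × 2.26 = 2.15 mmol/kg

[HCO3⁻] = 2.15 mmol/kg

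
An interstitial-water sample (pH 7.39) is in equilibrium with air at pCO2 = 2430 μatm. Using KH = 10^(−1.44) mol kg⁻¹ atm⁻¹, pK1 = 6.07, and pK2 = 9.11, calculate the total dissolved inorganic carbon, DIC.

DIC = 1.97 mmol/kg

[CO2*] = KH · pCO2 = 10^(−1.44) × 2430×10^-6 = 8.823×10^-5 mol/kg
α₀ = 1/(1 + K1/[H⁺] + K1K2/[H⁺]²) = 1/(1 + 10^+1.32 + 10^-0.40) = 0.04486
DIC = [CO2*]/α₀ = 8.823×10^-5 / 0.04486 = 1.97 mmol/kg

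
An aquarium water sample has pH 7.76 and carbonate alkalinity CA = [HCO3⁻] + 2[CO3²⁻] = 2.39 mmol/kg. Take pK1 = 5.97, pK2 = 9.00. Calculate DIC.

CA = [HCO3⁻] + 2[CO3²⁻] = (α₁ + 2α₂)·DIC
At pH 7.76: [H⁺]/K1 = 10^-1.79 = 0.016218, K2/[H⁺] = 10^-1.24 = 0.057544
α₁ = 1/(1 + 0.016218 + 0.057544) = 1/1.0738 = 0.9313; α₂ = α₁·K2/[H⁺] = 0.05359
α₁ + 2α₂ = 1.0385
DIC = CA / (α₁ + 2α₂) = 2.39 / 1.0385 = 2.30 mmol/kg

DIC = 2.30 mmol/kg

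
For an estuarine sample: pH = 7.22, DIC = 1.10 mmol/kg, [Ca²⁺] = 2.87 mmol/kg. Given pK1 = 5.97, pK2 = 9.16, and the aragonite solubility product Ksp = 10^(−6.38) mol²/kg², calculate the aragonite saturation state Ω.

α₂ = 1 / (1 + [H⁺]/K2 + [H⁺]²/(K1K2)) = 1 / (1 + 10^+1.94 + 10^+0.69)
   = 1 / (1 + 87.096 + 4.8978) = 1/92.994 = 0.01075
[CO3²⁻] = α₂ × DIC = 0.01075 × 1.10 = 0.01183 mmol/kg = 11.83 μmol/kg
Ksp = 10^(−6.38) = 4.169×10^-7
Ω = [Ca²⁺][CO3²⁻]/Ksp = (2.87×10^-3)(1.183×10^-5) / 4.169×10^-7 = 0.0814

Ω = 0.0814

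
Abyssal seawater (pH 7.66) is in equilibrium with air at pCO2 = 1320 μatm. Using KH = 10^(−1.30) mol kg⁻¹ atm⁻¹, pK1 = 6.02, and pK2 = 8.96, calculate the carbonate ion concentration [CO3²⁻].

[CO3²⁻] = 0.145 mmol/kg

[CO2*] = KH · pCO2 = 10^(−1.30) × 1320×10^-6 = 6.616×10^-5 mol/kg
α₀ = 1/(1 + K1/[H⁺] + K1K2/[H⁺]²) = 1/(1 + 10^+1.64 + 10^+0.34) = 0.02135
DIC = [CO2*]/α₀ = 6.616×10^-5 / 0.02135 = 3.099 mmol/kg
[CO3²⁻] = α₂·DIC; α₂ = 0.04671, so [CO3²⁻] = 0.04671 × 3.099 = 0.145 mmol/kg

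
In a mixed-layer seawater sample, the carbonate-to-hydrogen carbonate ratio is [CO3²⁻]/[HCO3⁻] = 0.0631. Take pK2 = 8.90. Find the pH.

pH = 7.70

From K2 = [H⁺][CO3²⁻]/[HCO3⁻]:  pH = pK2 + log₁₀([CO3²⁻]/[HCO3⁻])
log₁₀(0.0631) = -1.200
pH = 8.90 + (-1.200) = 7.70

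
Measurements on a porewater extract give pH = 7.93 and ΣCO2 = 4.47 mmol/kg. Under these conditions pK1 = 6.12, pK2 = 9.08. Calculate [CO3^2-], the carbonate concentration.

α₂ = 1 / (1 + [H⁺]/K2 + [H⁺]²/(K1K2)) = 1 / (1 + 10^+1.15 + 10^-0.66)
   = 1 / (1 + 14.125 + 0.21878) = 1/15.344 = 0.06517
[CO3²⁻] = α₂ × DIC = 0.06517 × 4.47 = 0.291 mmol/kg

[CO3²⁻] = 0.291 mmol/kg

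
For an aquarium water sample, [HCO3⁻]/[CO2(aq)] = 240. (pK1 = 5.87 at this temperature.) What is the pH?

pH = 8.25

From K1 = [H⁺][HCO3⁻]/[CO2(aq)]:  pH = pK1 + log₁₀([HCO3⁻]/[CO2(aq)])
log₁₀(240) = +2.380
pH = 5.87 + (+2.380) = 8.25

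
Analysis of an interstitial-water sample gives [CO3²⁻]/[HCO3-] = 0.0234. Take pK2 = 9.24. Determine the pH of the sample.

From K2 = [H⁺][CO3²⁻]/[HCO3-]:  pH = pK2 + log₁₀([CO3²⁻]/[HCO3-])
log₁₀(0.0234) = -1.631
pH = 9.24 + (-1.631) = 7.61

pH = 7.61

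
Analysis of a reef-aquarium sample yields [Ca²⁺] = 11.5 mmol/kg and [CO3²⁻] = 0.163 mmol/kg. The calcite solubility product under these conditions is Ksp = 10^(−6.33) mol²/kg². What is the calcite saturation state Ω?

Ω = 4.01

Ksp = 10^(−6.33) = 4.677×10^-7
Ω = [Ca²⁺][CO3²⁻]/Ksp = (11.5×10^-3)(0.163×10^-3) / 4.677×10^-7 = 4.01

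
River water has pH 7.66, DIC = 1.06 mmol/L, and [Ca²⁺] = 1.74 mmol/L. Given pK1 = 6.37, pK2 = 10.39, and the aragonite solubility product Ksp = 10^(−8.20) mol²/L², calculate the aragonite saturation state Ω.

α₂ = 1 / (1 + [H⁺]/K2 + [H⁺]²/(K1K2)) = 1 / (1 + 10^+2.73 + 10^+1.44)
   = 1 / (1 + 537.03 + 27.542) = 1/565.57 = 0.001768
[CO3²⁻] = α₂ × DIC = 0.001768 × 1.06 = 0.001874 mmol/L = 1.874 μmol/L
Ksp = 10^(−8.20) = 6.310×10^-9
Ω = [Ca²⁺][CO3²⁻]/Ksp = (1.74×10^-3)(1.874×10^-6) / 6.310×10^-9 = 0.517

Ω = 0.517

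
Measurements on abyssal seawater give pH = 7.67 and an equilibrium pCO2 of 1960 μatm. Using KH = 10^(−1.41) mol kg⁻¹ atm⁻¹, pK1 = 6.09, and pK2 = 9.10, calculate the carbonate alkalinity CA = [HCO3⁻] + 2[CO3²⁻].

CA = 3.11 mmol/kg

[CO2*] = KH · pCO2 = 10^(−1.41) × 1960×10^-6 = 7.625×10^-5 mol/kg
α₀ = 1/(1 + K1/[H⁺] + K1K2/[H⁺]²) = 1/(1 + 10^+1.58 + 10^+0.15) = 0.02473
DIC = [CO2*]/α₀ = 7.625×10^-5 / 0.02473 = 3.083 mmol/kg
CA = (α₁ + 2α₂)·DIC = (0.9403 + 2×0.03494) × 3.083 = 3.11 mmol/kg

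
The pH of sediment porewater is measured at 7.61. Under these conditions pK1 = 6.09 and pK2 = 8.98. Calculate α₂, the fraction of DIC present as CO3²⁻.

α₂ = 1 / (1 + [H⁺]/K2 + [H⁺]²/(K1K2)) = 1 / (1 + 10^+1.37 + 10^-0.15)
   = 1 / (1 + 23.442 + 0.70795) = 1/25.150 = 0.03976

α₂ = 0.0398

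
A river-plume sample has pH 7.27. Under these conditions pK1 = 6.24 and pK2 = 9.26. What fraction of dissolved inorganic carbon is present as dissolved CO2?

α₀ = 0.0846

α₀ = 1 / (1 + K1/[H⁺] + K1K2/[H⁺]²) = 1 / (1 + 10^+1.03 + 10^-0.96)
   = 1 / (1 + 10.715 + 0.10965) = 1/11.825 = 0.08457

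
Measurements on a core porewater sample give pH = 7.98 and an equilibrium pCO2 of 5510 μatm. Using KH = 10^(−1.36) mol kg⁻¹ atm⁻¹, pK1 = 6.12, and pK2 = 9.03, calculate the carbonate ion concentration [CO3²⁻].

[CO2*] = KH · pCO2 = 10^(−1.36) × 5510×10^-6 = 2.405×10^-4 mol/kg
α₀ = 1/(1 + K1/[H⁺] + K1K2/[H⁺]²) = 1/(1 + 10^+1.86 + 10^+0.81) = 0.01252
DIC = [CO2*]/α₀ = 2.405×10^-4 / 0.01252 = 19.22 mmol/kg
[CO3²⁻] = α₂·DIC; α₂ = 0.08081, so [CO3²⁻] = 0.08081 × 19.22 = 1.55 mmol/kg

[CO3²⁻] = 1.55 mmol/kg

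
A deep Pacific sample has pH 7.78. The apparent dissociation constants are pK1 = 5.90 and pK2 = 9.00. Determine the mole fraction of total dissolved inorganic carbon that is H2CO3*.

α₀ = 1 / (1 + K1/[H⁺] + K1K2/[H⁺]²) = 1 / (1 + 10^+1.88 + 10^+0.66)
   = 1 / (1 + 75.858 + 4.5709) = 1/81.429 = 0.01228

α₀ = 0.0123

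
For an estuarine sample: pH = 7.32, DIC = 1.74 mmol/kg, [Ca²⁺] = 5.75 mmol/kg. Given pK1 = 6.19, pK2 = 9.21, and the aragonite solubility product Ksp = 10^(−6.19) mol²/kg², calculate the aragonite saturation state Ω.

Ω = 0.184

α₂ = 1 / (1 + [H⁺]/K2 + [H⁺]²/(K1K2)) = 1 / (1 + 10^+1.89 + 10^+0.76)
   = 1 / (1 + 77.625 + 5.7544) = 1/84.379 = 0.01185
[CO3²⁻] = α₂ × DIC = 0.01185 × 1.74 = 0.02062 mmol/kg
Ksp = 10^(−6.19) = 6.457×10^-7
Ω = [Ca²⁺][CO3²⁻]/Ksp = (5.75×10^-3)(2.062×10^-5) / 6.457×10^-7 = 0.184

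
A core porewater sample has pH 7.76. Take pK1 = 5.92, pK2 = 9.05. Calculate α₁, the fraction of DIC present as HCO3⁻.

α₁ = 1 / (1 + [H⁺]/K1 + K2/[H⁺]) = 1 / (1 + 10^-1.84 + 10^-1.29)
   = 1 / (1 + 0.014454 + 0.051286) = 1/1.0657 = 0.9383

α₁ = 0.938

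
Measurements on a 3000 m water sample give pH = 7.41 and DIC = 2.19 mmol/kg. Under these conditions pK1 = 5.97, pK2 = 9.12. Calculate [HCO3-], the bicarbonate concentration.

[HCO3⁻] = 2.07 mmol/kg

α₁ = 1 / (1 + [H⁺]/K1 + K2/[H⁺]) = 1 / (1 + 10^-1.44 + 10^-1.71)
   = 1 / (1 + 0.036308 + 0.019498) = 1/1.0558 = 0.9471
[HCO3⁻] = α₁ × DIC = 0.9471 × 2.19 = 2.07 mmol/kg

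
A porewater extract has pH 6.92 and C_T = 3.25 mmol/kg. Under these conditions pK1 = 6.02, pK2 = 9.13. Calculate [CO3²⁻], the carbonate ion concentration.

α₂ = 1 / (1 + [H⁺]/K2 + [H⁺]²/(K1K2)) = 1 / (1 + 10^+2.21 + 10^+1.31)
   = 1 / (1 + 162.18 + 20.417) = 1/183.60 = 0.005447
[CO3²⁻] = α₂ × DIC = 0.005447 × 3.25 = 0.0177 mmol/kg = 17.7 μmol/kg

[CO3²⁻] = 17.7 μmol/kg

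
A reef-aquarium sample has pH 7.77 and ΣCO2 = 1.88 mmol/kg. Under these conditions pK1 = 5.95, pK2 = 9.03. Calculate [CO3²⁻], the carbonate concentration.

α₂ = 1 / (1 + [H⁺]/K2 + [H⁺]²/(K1K2)) = 1 / (1 + 10^+1.26 + 10^-0.56)
   = 1 / (1 + 18.197 + 0.27542) = 1/19.472 = 0.05135
[CO3²⁻] = α₂ × DIC = 0.05135 × 1.88 = 0.0965 mmol/kg

[CO3²⁻] = 0.0965 mmol/kg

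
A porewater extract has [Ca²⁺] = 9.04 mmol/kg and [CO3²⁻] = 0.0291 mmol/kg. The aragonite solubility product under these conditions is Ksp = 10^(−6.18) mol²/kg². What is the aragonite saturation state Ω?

Ksp = 10^(−6.18) = 6.607×10^-7
Ω = [Ca²⁺][CO3²⁻]/Ksp = (9.04×10^-3)(0.0291×10^-3) / 6.607×10^-7 = 0.398

Ω = 0.398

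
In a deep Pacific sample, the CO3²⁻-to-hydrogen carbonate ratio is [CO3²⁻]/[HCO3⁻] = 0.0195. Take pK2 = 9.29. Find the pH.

pH = 7.58

From K2 = [H⁺][CO3²⁻]/[HCO3⁻]:  pH = pK2 + log₁₀([CO3²⁻]/[HCO3⁻])
log₁₀(0.0195) = -1.710
pH = 9.29 + (-1.710) = 7.58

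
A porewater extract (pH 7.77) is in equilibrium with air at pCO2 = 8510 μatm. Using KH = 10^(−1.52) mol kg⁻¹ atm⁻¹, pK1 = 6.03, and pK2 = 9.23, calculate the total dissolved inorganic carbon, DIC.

[CO2*] = KH · pCO2 = 10^(−1.52) × 8510×10^-6 = 2.570×10^-4 mol/kg
α₀ = 1/(1 + K1/[H⁺] + K1K2/[H⁺]²) = 1/(1 + 10^+1.74 + 10^+0.28) = 0.01728
DIC = [CO2*]/α₀ = 2.570×10^-4 / 0.01728 = 14.9 mmol/kg

DIC = 14.9 mmol/kg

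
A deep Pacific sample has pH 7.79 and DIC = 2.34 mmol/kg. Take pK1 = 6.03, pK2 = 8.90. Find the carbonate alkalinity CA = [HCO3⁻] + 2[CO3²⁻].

CA = 2.47 mmol/kg

CA = [HCO3⁻] + 2[CO3²⁻] = (α₁ + 2α₂)·DIC
At pH 7.79: [H⁺]/K1 = 10^-1.76 = 0.017378, K2/[H⁺] = 10^-1.11 = 0.077625
α₁ = 1/(1 + 0.017378 + 0.077625) = 1/1.0950 = 0.9132; α₂ = α₁·K2/[H⁺] = 0.07089
α₁ + 2α₂ = 1.0550
CA = 1.0550 × 2.34 = 2.47 mmol/kg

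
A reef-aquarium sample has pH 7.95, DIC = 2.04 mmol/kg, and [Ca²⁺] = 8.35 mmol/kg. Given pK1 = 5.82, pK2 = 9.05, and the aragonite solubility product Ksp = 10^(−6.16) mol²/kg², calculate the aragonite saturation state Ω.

α₂ = 1 / (1 + [H⁺]/K2 + [H⁺]²/(K1K2)) = 1 / (1 + 10^+1.10 + 10^-1.03)
   = 1 / (1 + 12.589 + 0.093325) = 1/13.683 = 0.07309
[CO3²⁻] = α₂ × DIC = 0.07309 × 2.04 = 0.1491 mmol/kg
Ksp = 10^(−6.16) = 6.918×10^-7
Ω = [Ca²⁺][CO3²⁻]/Ksp = (8.35×10^-3)(1.491×10^-4) / 6.918×10^-7 = 1.80

Ω = 1.80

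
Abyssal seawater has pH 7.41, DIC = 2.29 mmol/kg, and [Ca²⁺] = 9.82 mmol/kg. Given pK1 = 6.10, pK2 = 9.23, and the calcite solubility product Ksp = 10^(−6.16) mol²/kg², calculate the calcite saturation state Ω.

Ω = 0.462

α₂ = 1 / (1 + [H⁺]/K2 + [H⁺]²/(K1K2)) = 1 / (1 + 10^+1.82 + 10^+0.51)
   = 1 / (1 + 66.069 + 3.2359) = 1/70.305 = 0.01422
[CO3²⁻] = α₂ × DIC = 0.01422 × 2.29 = 0.03257 mmol/kg
Ksp = 10^(−6.16) = 6.918×10^-7
Ω = [Ca²⁺][CO3²⁻]/Ksp = (9.82×10^-3)(3.257×10^-5) / 6.918×10^-7 = 0.462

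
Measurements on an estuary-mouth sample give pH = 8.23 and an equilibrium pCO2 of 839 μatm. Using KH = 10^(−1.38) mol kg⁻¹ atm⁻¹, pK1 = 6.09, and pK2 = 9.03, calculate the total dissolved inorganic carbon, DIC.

[CO2*] = KH · pCO2 = 10^(−1.38) × 839×10^-6 = 3.498×10^-5 mol/kg
α₀ = 1/(1 + K1/[H⁺] + K1K2/[H⁺]²) = 1/(1 + 10^+2.14 + 10^+1.34) = 0.006214
DIC = [CO2*]/α₀ = 3.498×10^-5 / 0.006214 = 5.63 mmol/kg

DIC = 5.63 mmol/kg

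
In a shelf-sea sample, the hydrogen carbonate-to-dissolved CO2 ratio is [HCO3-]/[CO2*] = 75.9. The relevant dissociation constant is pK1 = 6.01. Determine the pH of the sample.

pH = 7.89

From K1 = [H⁺][HCO3-]/[CO2*]:  pH = pK1 + log₁₀([HCO3-]/[CO2*])
log₁₀(75.9) = +1.880
pH = 6.01 + (+1.880) = 7.89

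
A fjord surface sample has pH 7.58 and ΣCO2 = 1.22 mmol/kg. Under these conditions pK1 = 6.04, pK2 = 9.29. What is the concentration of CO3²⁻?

[CO3²⁻] = 0.0227 mmol/kg

α₂ = 1 / (1 + [H⁺]/K2 + [H⁺]²/(K1K2)) = 1 / (1 + 10^+1.71 + 10^+0.17)
   = 1 / (1 + 51.286 + 1.4791) = 1/53.765 = 0.01860
[CO3²⁻] = α₂ × DIC = 0.01860 × 1.22 = 0.0227 mmol/kg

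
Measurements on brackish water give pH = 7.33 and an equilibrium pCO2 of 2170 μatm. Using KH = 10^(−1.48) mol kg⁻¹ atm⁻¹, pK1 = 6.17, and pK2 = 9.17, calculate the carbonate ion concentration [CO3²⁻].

[CO2*] = KH · pCO2 = 10^(−1.48) × 2170×10^-6 = 7.186×10^-5 mol/kg
α₀ = 1/(1 + K1/[H⁺] + K1K2/[H⁺]²) = 1/(1 + 10^+1.16 + 10^-0.68) = 0.06384
DIC = [CO2*]/α₀ = 7.186×10^-5 / 0.06384 = 1.125 mmol/kg
[CO3²⁻] = α₂·DIC; α₂ = 0.01334, so [CO3²⁻] = 0.01334 × 1.125 = 0.0150 mmol/kg = 15.0 μmol/kg

[CO3²⁻] = 15.0 μmol/kg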